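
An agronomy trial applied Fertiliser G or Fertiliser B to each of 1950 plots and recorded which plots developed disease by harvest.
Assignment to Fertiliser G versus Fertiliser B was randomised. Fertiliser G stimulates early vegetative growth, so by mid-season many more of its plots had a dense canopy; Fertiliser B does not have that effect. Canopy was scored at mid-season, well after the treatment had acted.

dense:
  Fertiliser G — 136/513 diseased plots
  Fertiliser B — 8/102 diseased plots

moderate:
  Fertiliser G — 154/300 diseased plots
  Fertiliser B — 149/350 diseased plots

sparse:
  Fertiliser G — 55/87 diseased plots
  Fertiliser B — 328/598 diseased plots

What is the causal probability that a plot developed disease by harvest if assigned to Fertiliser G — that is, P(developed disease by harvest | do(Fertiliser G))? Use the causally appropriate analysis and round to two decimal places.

Fertiliser B is lower inside every mid-season canopy stratum but Fertiliser G is lower in aggregate. Whether to stratify depends on how mid-season canopy relates to the fertiliser.
Because the fertiliser influences mid-season canopy, mid-season canopy is a post-treatment mediator, not a confounder. Stratifying on it would bias the estimate; the causal effect is the crude pooled difference.
So P(outcome | do(Fertiliser G)) is just the pooled rate for Fertiliser G: 345/900 = 0.383.

0.38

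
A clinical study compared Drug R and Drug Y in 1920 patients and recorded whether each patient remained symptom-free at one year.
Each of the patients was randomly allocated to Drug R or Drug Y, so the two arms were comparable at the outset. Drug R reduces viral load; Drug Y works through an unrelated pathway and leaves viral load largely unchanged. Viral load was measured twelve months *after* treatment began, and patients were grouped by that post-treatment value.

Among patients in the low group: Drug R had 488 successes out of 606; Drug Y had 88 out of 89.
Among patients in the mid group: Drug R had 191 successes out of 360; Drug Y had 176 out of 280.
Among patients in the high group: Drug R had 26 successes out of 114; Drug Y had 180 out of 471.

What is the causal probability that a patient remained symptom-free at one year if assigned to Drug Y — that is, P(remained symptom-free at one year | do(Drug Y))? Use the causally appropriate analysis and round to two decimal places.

Within every viral load level Drug Y has the higher rate, yet pooled Drug R does — Simpson's reversal.
Viral load lies on the pathway drug → viral load → outcome, so adjusting for it blocks the indirect effect. For the total causal effect of drug, use the unadjusted pooled rates.
So P(outcome | do(Drug Y)) is just the pooled rate for Drug Y: 444/840 = 0.529.

0.53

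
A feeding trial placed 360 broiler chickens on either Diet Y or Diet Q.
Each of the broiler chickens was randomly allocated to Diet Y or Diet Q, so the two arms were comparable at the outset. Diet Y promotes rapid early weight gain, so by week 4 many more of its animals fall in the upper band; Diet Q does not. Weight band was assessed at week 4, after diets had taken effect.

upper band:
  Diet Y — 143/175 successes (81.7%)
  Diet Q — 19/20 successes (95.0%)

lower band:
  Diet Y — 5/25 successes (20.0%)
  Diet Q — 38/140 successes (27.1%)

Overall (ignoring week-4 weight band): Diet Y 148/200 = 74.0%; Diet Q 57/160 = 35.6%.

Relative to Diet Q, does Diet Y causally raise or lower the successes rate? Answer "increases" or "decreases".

increases

Diet Q is higher inside every week-4 weight band stratum but Diet Y is higher in aggregate. Whether to stratify depends on how week-4 weight band relates to the diet.
Because the diet influences week-4 weight band, week-4 weight band is a post-treatment mediator, not a confounder. Stratifying on it would bias the estimate; the causal effect is the crude pooled difference.
Pooled: Diet Y 74.0% vs Diet Q 35.6%; Diet Y is higher overall.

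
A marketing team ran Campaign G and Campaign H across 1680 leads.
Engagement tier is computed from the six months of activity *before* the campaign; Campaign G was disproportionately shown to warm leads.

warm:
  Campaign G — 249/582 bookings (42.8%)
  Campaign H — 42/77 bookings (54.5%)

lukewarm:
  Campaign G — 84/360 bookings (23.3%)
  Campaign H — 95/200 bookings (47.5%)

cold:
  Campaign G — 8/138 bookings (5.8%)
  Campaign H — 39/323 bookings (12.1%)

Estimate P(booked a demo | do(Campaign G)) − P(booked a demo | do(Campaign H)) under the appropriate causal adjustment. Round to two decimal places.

Engagement tier differs across campaigns for reasons unrelated to any effect of the campaign itself, and it separately predicts the outcome — a classic confounder. We must compare within engagement tier levels.
Adjusting over the population distribution of engagement tier: 0.392·(0.428−0.545) + 0.333·(0.233−0.475) + 0.274·(0.058−0.121) = -0.144.

-0.14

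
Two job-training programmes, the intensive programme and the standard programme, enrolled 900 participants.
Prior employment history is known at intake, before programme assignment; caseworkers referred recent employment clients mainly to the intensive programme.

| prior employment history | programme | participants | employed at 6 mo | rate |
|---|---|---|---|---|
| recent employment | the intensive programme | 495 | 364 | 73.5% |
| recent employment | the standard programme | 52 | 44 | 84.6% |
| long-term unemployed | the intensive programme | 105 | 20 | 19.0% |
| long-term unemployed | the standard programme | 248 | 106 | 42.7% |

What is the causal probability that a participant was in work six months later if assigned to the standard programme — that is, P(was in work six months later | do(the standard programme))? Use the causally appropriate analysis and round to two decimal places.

0.68

The stratified and pooled comparisons disagree (the standard programme wins within each prior employment history; the intensive programme wins overall), so the answer turns on the causal role of prior employment history.
The imbalance in prior employment history arose from how participants were allocated, not from anything the programme did; and prior employment history independently affects the outcome. The pooled gap is confounded — condition on prior employment history.
Standardising the standard programme to the population prior employment history mix: 0.608·44/52 + 0.392·106/248 = 0.682.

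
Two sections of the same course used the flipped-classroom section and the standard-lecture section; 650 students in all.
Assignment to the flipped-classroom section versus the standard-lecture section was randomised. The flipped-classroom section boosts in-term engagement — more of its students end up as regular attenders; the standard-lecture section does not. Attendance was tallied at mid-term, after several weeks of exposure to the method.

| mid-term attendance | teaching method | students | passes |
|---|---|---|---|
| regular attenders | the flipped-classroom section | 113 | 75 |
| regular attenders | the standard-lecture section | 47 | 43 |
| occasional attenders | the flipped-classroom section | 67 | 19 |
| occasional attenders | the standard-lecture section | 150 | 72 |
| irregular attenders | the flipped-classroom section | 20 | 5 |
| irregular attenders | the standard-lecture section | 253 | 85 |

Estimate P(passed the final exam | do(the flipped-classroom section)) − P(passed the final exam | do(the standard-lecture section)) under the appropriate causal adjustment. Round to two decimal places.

Within every mid-term attendance level the standard-lecture section has the higher rate, yet pooled the flipped-classroom section does — Simpson's reversal.
Mid-term attendance lies on the pathway teaching method → mid-term attendance → outcome, so adjusting for it blocks the indirect effect. For the total causal effect of teaching method, use the unadjusted pooled rates.
The causal difference is the pooled difference: 0.495 − 0.444 = +0.051.

+0.05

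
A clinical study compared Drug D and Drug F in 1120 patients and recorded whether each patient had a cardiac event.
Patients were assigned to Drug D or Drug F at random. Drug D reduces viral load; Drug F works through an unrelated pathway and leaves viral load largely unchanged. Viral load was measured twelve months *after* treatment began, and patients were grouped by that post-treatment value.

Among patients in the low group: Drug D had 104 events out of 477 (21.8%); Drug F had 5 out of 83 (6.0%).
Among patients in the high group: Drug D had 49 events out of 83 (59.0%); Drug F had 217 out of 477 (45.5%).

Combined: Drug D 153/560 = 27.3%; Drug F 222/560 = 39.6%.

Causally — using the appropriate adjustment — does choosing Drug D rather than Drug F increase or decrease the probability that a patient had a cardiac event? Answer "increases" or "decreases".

Because the drug influences viral load, viral load is a post-treatment mediator, not a confounder. Stratifying on it would bias the estimate; the causal effect is the crude pooled difference.
Pooled: Drug D 27.3% vs Drug F 39.6%; Drug D is lower overall.

decreases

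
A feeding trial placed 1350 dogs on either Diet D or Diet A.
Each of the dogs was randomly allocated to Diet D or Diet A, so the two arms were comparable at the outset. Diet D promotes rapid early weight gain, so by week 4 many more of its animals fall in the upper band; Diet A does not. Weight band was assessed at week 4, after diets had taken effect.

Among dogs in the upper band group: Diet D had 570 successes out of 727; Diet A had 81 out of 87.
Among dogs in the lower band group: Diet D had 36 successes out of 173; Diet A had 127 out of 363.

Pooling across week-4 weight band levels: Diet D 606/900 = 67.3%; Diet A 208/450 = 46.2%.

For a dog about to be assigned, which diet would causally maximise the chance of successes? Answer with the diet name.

The week-4 weight band-specific comparison favours Diet A throughout, but the pooled figures favour Diet D. The question is whether to condition on week-4 weight band.
Because the diet influences week-4 weight band, week-4 weight band is a post-treatment mediator, not a confounder. Stratifying on it would bias the estimate; the causal effect is the crude pooled difference.
Pooled: Diet D 67.3% vs Diet A 46.2%; Diet D is higher overall.

Diet D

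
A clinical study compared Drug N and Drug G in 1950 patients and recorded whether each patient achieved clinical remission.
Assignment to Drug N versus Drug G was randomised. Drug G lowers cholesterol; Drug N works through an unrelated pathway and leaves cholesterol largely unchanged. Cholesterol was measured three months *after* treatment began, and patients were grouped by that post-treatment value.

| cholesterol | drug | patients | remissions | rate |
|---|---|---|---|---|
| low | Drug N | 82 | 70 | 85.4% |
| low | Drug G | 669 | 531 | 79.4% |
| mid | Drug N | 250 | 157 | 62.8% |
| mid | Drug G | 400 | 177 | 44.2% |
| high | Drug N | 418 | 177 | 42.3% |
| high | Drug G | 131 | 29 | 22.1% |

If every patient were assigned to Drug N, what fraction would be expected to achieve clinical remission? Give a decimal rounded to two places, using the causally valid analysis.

Cholesterol is downstream of the drug. One should not condition on a consequence of treatment, so the overall rates are the right comparison.
So P(outcome | do(Drug N)) is just the pooled rate for Drug N: 404/750 = 0.539.

0.54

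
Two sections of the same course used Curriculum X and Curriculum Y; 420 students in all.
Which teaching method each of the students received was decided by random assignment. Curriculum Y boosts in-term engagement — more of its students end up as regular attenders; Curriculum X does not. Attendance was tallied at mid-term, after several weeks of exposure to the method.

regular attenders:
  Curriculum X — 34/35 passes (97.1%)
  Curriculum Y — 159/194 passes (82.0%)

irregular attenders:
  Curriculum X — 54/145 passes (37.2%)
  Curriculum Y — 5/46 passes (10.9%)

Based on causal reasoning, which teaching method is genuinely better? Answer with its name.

Curriculum Y

The mid-term attendance-specific comparison favours Curriculum X throughout, but the pooled figures favour Curriculum Y. The question is whether to condition on mid-term attendance.
The distribution of mid-term attendance is itself part of what the teaching method does — it is an intermediate outcome. Holding it fixed would remove that part of the effect; the total effect is the pooled difference.
Pooled: Curriculum X 48.9% vs Curriculum Y 68.3%; Curriculum Y is higher overall.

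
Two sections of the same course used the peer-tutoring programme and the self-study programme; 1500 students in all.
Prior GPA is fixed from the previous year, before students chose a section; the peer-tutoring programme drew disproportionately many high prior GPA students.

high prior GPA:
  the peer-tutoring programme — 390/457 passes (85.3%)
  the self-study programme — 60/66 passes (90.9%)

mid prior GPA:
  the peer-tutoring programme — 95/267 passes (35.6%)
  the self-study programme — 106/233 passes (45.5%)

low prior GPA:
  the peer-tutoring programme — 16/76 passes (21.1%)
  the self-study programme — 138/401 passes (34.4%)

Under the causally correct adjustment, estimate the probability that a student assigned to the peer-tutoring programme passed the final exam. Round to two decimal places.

Prior GPA band is set before the teaching method has any effect — it is not caused by the teaching method — and it independently drives the outcome. That makes it a confounder, so the causal comparison is within prior GPA band levels.
Standardising the peer-tutoring programme to the population prior GPA band mix: 0.349·390/457 + 0.333·95/267 + 0.318·16/76 = 0.483.

0.48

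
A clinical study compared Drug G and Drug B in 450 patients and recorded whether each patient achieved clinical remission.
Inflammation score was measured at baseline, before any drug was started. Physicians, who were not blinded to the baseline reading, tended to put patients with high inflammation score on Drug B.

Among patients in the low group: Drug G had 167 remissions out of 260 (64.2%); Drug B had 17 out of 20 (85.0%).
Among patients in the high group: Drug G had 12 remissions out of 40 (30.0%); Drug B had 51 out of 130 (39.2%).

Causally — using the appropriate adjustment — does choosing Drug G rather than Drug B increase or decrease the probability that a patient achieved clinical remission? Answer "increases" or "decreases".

decreases

Inflammation score differs across drugs for reasons unrelated to any effect of the drug itself, and it separately predicts the outcome — a classic confounder. We must compare within inflammation score levels.
Within each level — low: 64.2% vs 85.0%; high: 30.0% vs 39.2% — Drug B is higher every time.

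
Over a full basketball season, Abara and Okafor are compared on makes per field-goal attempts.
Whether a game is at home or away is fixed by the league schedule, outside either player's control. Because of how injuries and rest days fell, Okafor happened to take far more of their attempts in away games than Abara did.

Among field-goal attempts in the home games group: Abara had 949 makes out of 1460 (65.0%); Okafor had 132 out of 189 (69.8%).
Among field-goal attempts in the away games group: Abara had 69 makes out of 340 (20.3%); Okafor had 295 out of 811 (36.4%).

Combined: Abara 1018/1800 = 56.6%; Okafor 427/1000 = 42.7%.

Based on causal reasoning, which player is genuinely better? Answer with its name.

Okafor

Since game venue is a pre-existing factor (not a product of the player) and it affects the outcome on its own, it is a confounder. The stratified rates, not the pooled rate, identify the causal effect.
Within each level — home games: 65.0% vs 69.8%; away games: 20.3% vs 36.4% — Okafor is higher every time.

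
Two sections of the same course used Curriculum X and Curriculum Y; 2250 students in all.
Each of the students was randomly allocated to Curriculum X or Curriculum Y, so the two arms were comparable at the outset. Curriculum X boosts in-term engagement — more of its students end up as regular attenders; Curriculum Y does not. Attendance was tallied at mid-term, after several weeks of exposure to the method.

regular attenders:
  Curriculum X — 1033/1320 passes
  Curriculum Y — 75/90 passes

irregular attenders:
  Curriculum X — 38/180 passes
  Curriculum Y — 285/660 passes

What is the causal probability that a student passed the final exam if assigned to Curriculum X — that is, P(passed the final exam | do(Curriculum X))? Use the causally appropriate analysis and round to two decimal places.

0.71

Within every mid-term attendance level Curriculum Y has the higher rate, yet pooled Curriculum X does — Simpson's reversal.
Mid-term attendance lies on the pathway teaching method → mid-term attendance → outcome, so adjusting for it blocks the indirect effect. For the total causal effect of teaching method, use the unadjusted pooled rates.
So P(outcome | do(Curriculum X)) is just the pooled rate for Curriculum X: 1071/1500 = 0.714.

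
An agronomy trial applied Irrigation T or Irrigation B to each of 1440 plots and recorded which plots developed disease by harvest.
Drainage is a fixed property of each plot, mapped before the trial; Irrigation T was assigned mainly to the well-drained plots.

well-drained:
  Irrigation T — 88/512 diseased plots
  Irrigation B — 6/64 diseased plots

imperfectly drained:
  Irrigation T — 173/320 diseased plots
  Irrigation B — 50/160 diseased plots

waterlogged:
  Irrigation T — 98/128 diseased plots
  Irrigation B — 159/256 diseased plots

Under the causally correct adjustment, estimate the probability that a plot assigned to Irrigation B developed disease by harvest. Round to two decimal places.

Field drainage satisfies the back-door criterion: it is not a descendant of the irrigation, and it blocks the spurious path from irrigation to outcome. Adjusting for it (i.e., using the within-field drainage rates) gives the causal effect.
Standardising Irrigation B to the population field drainage mix: 0.400·6/64 + 0.333·50/160 + 0.267·159/256 = 0.307.

0.31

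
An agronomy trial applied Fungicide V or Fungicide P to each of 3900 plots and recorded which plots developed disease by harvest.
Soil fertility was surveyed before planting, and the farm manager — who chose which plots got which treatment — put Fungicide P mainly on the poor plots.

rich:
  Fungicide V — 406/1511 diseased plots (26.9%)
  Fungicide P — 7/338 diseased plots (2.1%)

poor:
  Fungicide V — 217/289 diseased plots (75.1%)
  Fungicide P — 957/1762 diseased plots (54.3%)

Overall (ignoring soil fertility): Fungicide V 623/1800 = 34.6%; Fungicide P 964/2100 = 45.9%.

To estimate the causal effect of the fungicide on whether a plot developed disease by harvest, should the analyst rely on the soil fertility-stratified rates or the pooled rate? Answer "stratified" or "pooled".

stratified

Since soil fertility is a pre-existing factor (not a product of the fungicide) and it affects the outcome on its own, it is a confounder. The stratified rates, not the pooled rate, identify the causal effect.
Within each level — rich: 26.9% vs 2.1%; poor: 75.1% vs 54.3% — Fungicide P is lower every time.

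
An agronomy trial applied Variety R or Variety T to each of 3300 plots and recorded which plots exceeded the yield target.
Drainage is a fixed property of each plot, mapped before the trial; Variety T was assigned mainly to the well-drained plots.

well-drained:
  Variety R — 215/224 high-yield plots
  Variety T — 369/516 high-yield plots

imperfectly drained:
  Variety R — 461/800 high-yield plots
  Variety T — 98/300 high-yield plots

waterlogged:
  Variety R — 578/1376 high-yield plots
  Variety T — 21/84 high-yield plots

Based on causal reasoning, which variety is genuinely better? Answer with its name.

Within every field drainage level Variety R has the higher rate, yet pooled Variety T does — Simpson's reversal.
The imbalance in field drainage arose from how plots were allocated, not from anything the variety did; and field drainage independently affects the outcome. The pooled gap is confounded — condition on field drainage.
Within each level — well-drained: 96.0% vs 71.5%; imperfectly drained: 57.6% vs 32.7%; waterlogged: 42.0% vs 25.0% — Variety R is higher every time.

Variety R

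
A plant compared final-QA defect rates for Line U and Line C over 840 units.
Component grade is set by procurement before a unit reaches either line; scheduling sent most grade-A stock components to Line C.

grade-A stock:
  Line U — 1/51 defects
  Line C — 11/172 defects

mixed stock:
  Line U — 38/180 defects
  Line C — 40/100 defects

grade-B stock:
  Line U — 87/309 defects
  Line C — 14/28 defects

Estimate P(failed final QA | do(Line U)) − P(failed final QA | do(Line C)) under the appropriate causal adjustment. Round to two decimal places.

The component grade-specific comparison favours Line U throughout, but the pooled figures favour Line C. The question is whether to condition on component grade.
Here component grade is a common cause — it drives both which line a case falls under and the outcome. The crude comparison mixes populations; the stratum-specific rates are the causally relevant ones.
Adjusting over the population distribution of component grade: 0.265·(0.020−0.064) + 0.333·(0.211−0.400) + 0.401·(0.282−0.500) = -0.162.

-0.16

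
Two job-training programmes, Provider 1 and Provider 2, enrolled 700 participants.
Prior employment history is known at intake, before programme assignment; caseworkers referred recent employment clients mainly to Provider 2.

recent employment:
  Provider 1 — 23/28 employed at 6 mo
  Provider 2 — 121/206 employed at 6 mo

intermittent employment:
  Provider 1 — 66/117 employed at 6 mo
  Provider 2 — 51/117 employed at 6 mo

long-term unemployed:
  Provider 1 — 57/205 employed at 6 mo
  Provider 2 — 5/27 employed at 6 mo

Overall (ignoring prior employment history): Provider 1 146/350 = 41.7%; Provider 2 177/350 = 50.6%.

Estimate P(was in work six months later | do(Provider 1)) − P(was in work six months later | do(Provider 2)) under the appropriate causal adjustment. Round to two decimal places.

Here prior employment history is a common cause — it drives both which programme a case falls under and the outcome. The crude comparison mixes populations; the stratum-specific rates are the causally relevant ones.
Adjusting over the population distribution of prior employment history: 0.334·(0.821−0.587) + 0.334·(0.564−0.436) + 0.331·(0.278−0.185) = +0.152.

+0.15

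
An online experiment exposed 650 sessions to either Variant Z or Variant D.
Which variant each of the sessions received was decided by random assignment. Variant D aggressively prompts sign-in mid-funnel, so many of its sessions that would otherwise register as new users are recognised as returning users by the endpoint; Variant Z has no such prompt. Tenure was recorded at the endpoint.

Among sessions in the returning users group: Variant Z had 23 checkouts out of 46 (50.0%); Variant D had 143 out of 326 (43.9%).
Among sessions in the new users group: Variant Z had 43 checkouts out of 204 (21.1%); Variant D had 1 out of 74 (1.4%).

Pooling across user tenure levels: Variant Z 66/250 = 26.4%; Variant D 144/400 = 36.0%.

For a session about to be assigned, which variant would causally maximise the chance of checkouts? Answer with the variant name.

Variant D

Variant Z is higher inside every user tenure stratum but Variant D is higher in aggregate. Whether to stratify depends on how user tenure relates to the variant.
User tenure here is a post-treatment variable shaped by the variant; conditioning on it would introduce bias rather than remove it. The overall comparison is the causal one.
Pooled: Variant Z 26.4% vs Variant D 36.0%; Variant D is higher overall.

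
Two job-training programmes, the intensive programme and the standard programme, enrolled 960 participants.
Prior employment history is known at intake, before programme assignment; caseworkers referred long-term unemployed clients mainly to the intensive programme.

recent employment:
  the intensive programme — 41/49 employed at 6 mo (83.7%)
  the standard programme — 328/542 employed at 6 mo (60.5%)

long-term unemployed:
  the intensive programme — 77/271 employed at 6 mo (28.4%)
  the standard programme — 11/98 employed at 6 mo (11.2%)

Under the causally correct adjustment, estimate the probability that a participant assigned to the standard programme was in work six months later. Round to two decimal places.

0.42

Nothing the programme does changes prior employment history; the imbalance is an allocation artefact. With prior employment history also predicting the outcome, the pooled figure is confounded, and the within-stratum comparison is the causal one.
Standardising the standard programme to the population prior employment history mix: 0.616·328/542 + 0.384·11/98 = 0.416.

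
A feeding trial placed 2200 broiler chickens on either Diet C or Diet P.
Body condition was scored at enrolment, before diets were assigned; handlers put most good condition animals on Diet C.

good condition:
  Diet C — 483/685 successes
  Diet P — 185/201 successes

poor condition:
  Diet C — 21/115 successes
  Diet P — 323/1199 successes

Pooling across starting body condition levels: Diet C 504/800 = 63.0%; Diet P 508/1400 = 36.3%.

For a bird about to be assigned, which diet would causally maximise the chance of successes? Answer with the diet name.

The stratified and pooled comparisons disagree (Diet P wins within each starting body condition; Diet C wins overall), so the answer turns on the causal role of starting body condition.
Starting body condition satisfies the back-door criterion: it is not a descendant of the diet, and it blocks the spurious path from diet to outcome. Adjusting for it (i.e., using the within-starting body condition rates) gives the causal effect.
Within each level — good condition: 70.5% vs 92.0%; poor condition: 18.3% vs 26.9% — Diet P is higher every time.

Diet P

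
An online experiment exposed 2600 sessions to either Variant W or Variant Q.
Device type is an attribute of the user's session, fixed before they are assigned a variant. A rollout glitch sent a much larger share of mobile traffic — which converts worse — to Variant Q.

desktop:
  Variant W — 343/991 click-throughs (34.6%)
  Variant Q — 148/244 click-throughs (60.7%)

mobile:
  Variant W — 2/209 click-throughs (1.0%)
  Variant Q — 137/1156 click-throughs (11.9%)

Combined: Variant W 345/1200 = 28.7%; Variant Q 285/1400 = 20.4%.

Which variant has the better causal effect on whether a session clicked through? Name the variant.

Device type satisfies the back-door criterion: it is not a descendant of the variant, and it blocks the spurious path from variant to outcome. Adjusting for it (i.e., using the within-device type rates) gives the causal effect.
Within each level — desktop: 34.6% vs 60.7%; mobile: 1.0% vs 11.9% — Variant Q is higher every time.

Variant Q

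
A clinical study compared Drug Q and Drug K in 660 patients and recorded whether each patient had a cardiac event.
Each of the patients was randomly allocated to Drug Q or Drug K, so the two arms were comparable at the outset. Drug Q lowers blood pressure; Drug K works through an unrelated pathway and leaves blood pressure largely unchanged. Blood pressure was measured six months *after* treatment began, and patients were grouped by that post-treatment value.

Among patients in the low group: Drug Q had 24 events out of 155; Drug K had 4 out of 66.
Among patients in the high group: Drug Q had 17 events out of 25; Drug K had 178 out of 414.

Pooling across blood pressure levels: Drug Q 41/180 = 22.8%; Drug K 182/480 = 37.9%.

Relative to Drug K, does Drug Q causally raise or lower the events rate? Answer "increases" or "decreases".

Stratifying would compare drugs among patients the drugs themselves sorted into blood pressure groups — a form of selection on an intermediate. The unconditioned pooled rates give the total causal effect.
Pooled: Drug Q 22.8% vs Drug K 37.9%; Drug Q is lower overall.

decreases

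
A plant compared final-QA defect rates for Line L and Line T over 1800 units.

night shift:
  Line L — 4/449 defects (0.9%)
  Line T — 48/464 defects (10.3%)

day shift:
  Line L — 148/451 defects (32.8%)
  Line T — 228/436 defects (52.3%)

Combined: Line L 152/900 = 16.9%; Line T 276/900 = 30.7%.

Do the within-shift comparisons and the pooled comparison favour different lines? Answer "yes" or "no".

no

Within each shift level (night shift 0.9% vs 10.3%; day shift 32.8% vs 52.3%), Line L has the lower rate every time. Pooled: 16.9% vs 30.7% — Line L has the lower rate overall. They agree.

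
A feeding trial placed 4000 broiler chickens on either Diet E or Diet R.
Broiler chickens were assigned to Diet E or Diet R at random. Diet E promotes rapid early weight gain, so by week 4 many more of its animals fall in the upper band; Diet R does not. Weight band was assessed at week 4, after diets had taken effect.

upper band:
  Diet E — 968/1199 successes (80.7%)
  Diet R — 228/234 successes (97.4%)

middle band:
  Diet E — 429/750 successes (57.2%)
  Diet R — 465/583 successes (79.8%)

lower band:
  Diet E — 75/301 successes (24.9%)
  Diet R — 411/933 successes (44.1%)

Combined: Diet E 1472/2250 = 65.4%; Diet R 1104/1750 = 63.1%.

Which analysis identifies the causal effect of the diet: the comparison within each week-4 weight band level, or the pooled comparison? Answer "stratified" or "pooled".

Week-4 weight band is recorded after the diet and is itself shifted by it — it sits on the causal path from diet to outcome. Conditioning on a mediator would strip out part of the effect we want; the pooled comparison gives the total causal effect.
Pooled: Diet E 65.4% vs Diet R 63.1%; Diet E is higher overall.

pooled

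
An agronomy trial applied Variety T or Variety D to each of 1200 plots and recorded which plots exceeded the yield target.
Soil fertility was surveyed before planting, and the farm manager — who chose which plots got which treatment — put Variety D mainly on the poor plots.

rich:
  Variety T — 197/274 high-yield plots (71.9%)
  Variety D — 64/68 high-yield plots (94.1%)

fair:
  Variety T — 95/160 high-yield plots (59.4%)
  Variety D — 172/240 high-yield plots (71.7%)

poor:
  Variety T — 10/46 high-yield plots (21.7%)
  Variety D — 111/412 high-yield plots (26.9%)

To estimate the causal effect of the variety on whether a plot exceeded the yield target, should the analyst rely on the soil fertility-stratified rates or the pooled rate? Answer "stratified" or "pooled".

Soil fertility is set before the variety has any effect — it is not caused by the variety — and it independently drives the outcome. That makes it a confounder, so the causal comparison is within soil fertility levels.
Within each level — rich: 71.9% vs 94.1%; fair: 59.4% vs 71.7%; poor: 21.7% vs 26.9% — Variety D is higher every time.

stratified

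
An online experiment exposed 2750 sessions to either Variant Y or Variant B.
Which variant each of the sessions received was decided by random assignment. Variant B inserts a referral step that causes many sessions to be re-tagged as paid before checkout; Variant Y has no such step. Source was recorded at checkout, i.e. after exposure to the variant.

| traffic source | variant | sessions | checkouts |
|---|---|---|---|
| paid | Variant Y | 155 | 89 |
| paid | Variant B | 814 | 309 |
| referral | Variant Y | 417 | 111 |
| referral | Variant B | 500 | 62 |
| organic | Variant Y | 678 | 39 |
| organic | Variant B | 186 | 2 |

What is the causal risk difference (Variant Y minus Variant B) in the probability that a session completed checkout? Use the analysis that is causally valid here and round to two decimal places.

The traffic source-specific comparison favours Variant Y throughout, but the pooled figures favour Variant B. The question is whether to condition on traffic source.
Traffic source is recorded after the variant and is itself shifted by it — it sits on the causal path from variant to outcome. Conditioning on a mediator would strip out part of the effect we want; the pooled comparison gives the total causal effect.
The causal difference is the pooled difference: 0.191 − 0.249 = -0.057.

-0.06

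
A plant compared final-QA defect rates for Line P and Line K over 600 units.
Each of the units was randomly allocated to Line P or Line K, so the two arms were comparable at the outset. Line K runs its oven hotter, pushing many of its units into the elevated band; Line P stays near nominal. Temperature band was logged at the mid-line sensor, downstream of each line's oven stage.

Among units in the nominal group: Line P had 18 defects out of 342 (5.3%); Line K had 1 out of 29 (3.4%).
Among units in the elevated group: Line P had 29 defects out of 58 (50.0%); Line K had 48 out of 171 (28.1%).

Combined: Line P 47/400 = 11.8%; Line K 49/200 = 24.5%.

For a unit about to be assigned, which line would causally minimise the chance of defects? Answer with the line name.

Line P

In-process temperature band lies on the pathway line → in-process temperature band → outcome, so adjusting for it blocks the indirect effect. For the total causal effect of line, use the unadjusted pooled rates.
Pooled: Line P 11.8% vs Line K 24.5%; Line P is lower overall.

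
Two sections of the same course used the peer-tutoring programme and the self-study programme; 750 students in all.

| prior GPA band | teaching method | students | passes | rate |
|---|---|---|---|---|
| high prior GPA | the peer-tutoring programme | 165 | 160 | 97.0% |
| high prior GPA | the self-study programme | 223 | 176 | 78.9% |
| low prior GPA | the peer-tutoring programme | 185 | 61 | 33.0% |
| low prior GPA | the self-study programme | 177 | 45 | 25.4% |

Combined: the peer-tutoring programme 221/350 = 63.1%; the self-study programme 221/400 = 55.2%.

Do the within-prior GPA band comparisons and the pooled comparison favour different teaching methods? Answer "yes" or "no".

no

Within each prior GPA band level (high prior GPA 97.0% vs 78.9%; low prior GPA 33.0% vs 25.4%), the peer-tutoring programme has the higher rate every time. Pooled: 63.1% vs 55.2% — the peer-tutoring programme has the higher rate overall. They agree.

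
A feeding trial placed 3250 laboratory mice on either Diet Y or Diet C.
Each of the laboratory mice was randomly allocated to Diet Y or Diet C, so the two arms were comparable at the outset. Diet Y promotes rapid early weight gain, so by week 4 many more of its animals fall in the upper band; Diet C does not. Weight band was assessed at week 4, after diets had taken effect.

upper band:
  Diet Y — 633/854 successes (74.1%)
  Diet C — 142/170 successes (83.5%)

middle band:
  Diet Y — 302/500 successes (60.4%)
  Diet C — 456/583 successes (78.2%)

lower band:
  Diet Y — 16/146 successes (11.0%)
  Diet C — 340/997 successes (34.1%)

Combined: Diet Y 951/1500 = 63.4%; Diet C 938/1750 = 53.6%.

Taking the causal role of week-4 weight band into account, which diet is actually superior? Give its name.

Week-4 weight band here is a post-treatment variable shaped by the diet; conditioning on it would introduce bias rather than remove it. The overall comparison is the causal one.
Pooled: Diet Y 63.4% vs Diet C 53.6%; Diet Y is higher overall.

Diet Y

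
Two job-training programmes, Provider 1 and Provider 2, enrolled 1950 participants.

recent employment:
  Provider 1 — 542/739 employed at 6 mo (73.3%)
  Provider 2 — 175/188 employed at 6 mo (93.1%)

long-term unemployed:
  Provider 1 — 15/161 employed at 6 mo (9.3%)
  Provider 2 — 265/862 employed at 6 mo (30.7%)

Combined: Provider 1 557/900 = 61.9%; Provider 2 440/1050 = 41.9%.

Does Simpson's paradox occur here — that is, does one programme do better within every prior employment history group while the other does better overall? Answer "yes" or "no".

yes

Within each prior employment history level (recent employment 73.3% vs 93.1%; long-term unemployed 9.3% vs 30.7%), Provider 2 has the higher rate every time. Pooled: 61.9% vs 41.9% — Provider 1 has the higher rate overall. The two comparisons disagree.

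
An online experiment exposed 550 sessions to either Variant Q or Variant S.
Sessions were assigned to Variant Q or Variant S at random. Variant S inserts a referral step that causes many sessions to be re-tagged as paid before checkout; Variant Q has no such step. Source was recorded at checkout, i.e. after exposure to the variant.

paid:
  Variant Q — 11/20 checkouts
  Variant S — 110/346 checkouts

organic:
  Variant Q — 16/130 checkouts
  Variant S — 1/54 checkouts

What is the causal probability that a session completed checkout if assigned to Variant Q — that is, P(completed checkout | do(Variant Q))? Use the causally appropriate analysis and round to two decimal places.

0.18

Traffic source here is a post-treatment variable shaped by the variant; conditioning on it would introduce bias rather than remove it. The overall comparison is the causal one.
So P(outcome | do(Variant Q)) is just the pooled rate for Variant Q: 27/150 = 0.180.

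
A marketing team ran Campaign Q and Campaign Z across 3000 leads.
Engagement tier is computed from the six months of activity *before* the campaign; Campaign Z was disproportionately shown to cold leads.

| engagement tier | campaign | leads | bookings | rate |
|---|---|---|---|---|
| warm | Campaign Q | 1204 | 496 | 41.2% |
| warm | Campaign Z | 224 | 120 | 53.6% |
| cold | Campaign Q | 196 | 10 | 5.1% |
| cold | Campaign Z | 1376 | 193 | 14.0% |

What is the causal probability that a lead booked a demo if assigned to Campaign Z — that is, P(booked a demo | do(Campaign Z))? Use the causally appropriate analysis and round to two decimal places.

0.33

Engagement tier differs across campaigns for reasons unrelated to any effect of the campaign itself, and it separately predicts the outcome — a classic confounder. We must compare within engagement tier levels.
Standardising Campaign Z to the population engagement tier mix: 0.476·120/224 + 0.524·193/1376 = 0.328.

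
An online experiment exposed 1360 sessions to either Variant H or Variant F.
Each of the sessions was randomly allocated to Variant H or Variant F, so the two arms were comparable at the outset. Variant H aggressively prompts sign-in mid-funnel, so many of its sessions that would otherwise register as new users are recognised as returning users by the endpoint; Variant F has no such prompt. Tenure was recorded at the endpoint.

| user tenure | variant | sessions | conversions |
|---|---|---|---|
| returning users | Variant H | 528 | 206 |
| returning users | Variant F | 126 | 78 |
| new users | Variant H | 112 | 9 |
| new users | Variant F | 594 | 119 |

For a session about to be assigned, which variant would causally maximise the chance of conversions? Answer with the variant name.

The distribution of user tenure is itself part of what the variant does — it is an intermediate outcome. Holding it fixed would remove that part of the effect; the total effect is the pooled difference.
Pooled: Variant H 33.6% vs Variant F 27.4%; Variant H is higher overall.

Variant H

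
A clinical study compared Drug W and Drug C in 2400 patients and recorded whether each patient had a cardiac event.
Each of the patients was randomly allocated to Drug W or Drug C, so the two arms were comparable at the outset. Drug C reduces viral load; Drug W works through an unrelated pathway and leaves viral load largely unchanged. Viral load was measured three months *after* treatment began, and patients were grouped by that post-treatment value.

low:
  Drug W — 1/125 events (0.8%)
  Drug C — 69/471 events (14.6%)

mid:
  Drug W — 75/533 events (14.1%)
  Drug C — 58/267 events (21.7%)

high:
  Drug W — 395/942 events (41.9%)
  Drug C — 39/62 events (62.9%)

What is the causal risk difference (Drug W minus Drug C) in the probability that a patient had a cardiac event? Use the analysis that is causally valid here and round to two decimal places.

The stratified and pooled comparisons disagree (Drug W wins within each viral load; Drug C wins overall), so the answer turns on the causal role of viral load.
The distribution of viral load is itself part of what the drug does — it is an intermediate outcome. Holding it fixed would remove that part of the effect; the total effect is the pooled difference.
The causal difference is the pooled difference: 0.294 − 0.207 = +0.087.

+0.09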